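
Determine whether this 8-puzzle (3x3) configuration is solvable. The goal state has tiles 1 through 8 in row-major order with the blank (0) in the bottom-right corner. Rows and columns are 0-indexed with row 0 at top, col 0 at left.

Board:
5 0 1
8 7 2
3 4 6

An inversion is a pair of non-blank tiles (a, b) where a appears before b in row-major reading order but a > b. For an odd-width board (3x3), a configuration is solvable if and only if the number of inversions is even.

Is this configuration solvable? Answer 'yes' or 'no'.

Answer: no

Derivation:
Inversions (pairs i<j in row-major order where tile[i] > tile[j] > 0): 13
13 is odd, so the puzzle is not solvable.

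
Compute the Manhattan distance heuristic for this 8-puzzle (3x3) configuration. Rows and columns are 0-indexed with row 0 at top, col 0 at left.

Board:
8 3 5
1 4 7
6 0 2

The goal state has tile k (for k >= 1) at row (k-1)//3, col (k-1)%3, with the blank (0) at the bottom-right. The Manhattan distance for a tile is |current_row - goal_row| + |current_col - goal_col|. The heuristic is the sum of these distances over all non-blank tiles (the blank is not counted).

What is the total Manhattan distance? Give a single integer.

Answer: 17

Derivation:
Tile 8: at (0,0), goal (2,1), distance |0-2|+|0-1| = 3
Tile 3: at (0,1), goal (0,2), distance |0-0|+|1-2| = 1
Tile 5: at (0,2), goal (1,1), distance |0-1|+|2-1| = 2
Tile 1: at (1,0), goal (0,0), distance |1-0|+|0-0| = 1
Tile 4: at (1,1), goal (1,0), distance |1-1|+|1-0| = 1
Tile 7: at (1,2), goal (2,0), distance |1-2|+|2-0| = 3
Tile 6: at (2,0), goal (1,2), distance |2-1|+|0-2| = 3
Tile 2: at (2,2), goal (0,1), distance |2-0|+|2-1| = 3
Sum: 3 + 1 + 2 + 1 + 1 + 3 + 3 + 3 = 17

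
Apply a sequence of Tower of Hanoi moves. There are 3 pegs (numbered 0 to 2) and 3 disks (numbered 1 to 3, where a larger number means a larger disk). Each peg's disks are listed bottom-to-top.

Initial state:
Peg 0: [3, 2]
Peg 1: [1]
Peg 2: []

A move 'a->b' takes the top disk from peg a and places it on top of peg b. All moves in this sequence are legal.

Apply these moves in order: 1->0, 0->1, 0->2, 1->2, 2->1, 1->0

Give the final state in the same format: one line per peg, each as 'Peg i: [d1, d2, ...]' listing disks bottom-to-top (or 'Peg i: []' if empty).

After move 1 (1->0):
Peg 0: [3, 2, 1]
Peg 1: []
Peg 2: []

After move 2 (0->1):
Peg 0: [3, 2]
Peg 1: [1]
Peg 2: []

After move 3 (0->2):
Peg 0: [3]
Peg 1: [1]
Peg 2: [2]

After move 4 (1->2):
Peg 0: [3]
Peg 1: []
Peg 2: [2, 1]

After move 5 (2->1):
Peg 0: [3]
Peg 1: [1]
Peg 2: [2]

After move 6 (1->0):
Peg 0: [3, 1]
Peg 1: []
Peg 2: [2]

Answer: Peg 0: [3, 1]
Peg 1: []
Peg 2: [2]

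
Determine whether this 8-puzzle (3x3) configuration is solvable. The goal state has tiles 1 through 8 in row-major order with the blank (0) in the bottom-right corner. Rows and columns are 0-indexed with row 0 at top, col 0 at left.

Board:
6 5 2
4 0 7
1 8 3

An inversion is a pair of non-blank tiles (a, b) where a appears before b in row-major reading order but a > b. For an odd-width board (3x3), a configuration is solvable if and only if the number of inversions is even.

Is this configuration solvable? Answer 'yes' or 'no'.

Answer: no

Derivation:
Inversions (pairs i<j in row-major order where tile[i] > tile[j] > 0): 15
15 is odd, so the puzzle is not solvable.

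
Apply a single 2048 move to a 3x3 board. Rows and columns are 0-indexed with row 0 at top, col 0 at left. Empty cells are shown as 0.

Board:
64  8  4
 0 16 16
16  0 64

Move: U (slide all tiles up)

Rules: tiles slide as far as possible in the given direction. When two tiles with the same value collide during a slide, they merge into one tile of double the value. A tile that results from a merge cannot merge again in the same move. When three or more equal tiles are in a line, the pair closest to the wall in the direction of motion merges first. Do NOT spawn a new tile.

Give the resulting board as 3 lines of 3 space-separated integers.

Slide up:
col 0: [64, 0, 16] -> [64, 16, 0]
col 1: [8, 16, 0] -> [8, 16, 0]
col 2: [4, 16, 64] -> [4, 16, 64]

Answer: 64  8  4
16 16 16
 0  0 64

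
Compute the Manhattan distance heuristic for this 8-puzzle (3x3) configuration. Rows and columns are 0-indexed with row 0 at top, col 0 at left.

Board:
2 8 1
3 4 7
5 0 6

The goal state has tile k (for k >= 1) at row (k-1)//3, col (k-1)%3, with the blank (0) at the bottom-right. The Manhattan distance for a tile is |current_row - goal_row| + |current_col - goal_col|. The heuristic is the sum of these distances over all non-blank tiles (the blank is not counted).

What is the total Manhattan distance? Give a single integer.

Answer: 15

Derivation:
Tile 2: at (0,0), goal (0,1), distance |0-0|+|0-1| = 1
Tile 8: at (0,1), goal (2,1), distance |0-2|+|1-1| = 2
Tile 1: at (0,2), goal (0,0), distance |0-0|+|2-0| = 2
Tile 3: at (1,0), goal (0,2), distance |1-0|+|0-2| = 3
Tile 4: at (1,1), goal (1,0), distance |1-1|+|1-0| = 1
Tile 7: at (1,2), goal (2,0), distance |1-2|+|2-0| = 3
Tile 5: at (2,0), goal (1,1), distance |2-1|+|0-1| = 2
Tile 6: at (2,2), goal (1,2), distance |2-1|+|2-2| = 1
Sum: 1 + 2 + 2 + 3 + 1 + 3 + 2 + 1 = 15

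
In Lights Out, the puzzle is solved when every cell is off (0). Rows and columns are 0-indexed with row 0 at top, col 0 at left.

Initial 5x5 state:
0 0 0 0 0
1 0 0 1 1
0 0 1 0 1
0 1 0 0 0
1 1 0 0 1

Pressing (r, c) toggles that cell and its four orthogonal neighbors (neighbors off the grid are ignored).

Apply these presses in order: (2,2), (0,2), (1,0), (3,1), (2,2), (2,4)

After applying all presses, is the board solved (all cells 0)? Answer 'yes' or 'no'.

After press 1 at (2,2):
0 0 0 0 0
1 0 1 1 1
0 1 0 1 1
0 1 1 0 0
1 1 0 0 1

After press 2 at (0,2):
0 1 1 1 0
1 0 0 1 1
0 1 0 1 1
0 1 1 0 0
1 1 0 0 1

After press 3 at (1,0):
1 1 1 1 0
0 1 0 1 1
1 1 0 1 1
0 1 1 0 0
1 1 0 0 1

After press 4 at (3,1):
1 1 1 1 0
0 1 0 1 1
1 0 0 1 1
1 0 0 0 0
1 0 0 0 1

After press 5 at (2,2):
1 1 1 1 0
0 1 1 1 1
1 1 1 0 1
1 0 1 0 0
1 0 0 0 1

After press 6 at (2,4):
1 1 1 1 0
0 1 1 1 0
1 1 1 1 0
1 0 1 0 1
1 0 0 0 1

Lights still on: 16

Answer: no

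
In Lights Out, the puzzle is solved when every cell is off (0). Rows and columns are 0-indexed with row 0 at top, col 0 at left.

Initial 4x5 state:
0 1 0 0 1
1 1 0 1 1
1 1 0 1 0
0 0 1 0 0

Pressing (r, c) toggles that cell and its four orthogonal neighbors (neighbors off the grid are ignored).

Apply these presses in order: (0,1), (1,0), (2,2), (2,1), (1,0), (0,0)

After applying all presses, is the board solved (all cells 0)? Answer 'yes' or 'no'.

After press 1 at (0,1):
1 0 1 0 1
1 0 0 1 1
1 1 0 1 0
0 0 1 0 0

After press 2 at (1,0):
0 0 1 0 1
0 1 0 1 1
0 1 0 1 0
0 0 1 0 0

After press 3 at (2,2):
0 0 1 0 1
0 1 1 1 1
0 0 1 0 0
0 0 0 0 0

After press 4 at (2,1):
0 0 1 0 1
0 0 1 1 1
1 1 0 0 0
0 1 0 0 0

After press 5 at (1,0):
1 0 1 0 1
1 1 1 1 1
0 1 0 0 0
0 1 0 0 0

After press 6 at (0,0):
0 1 1 0 1
0 1 1 1 1
0 1 0 0 0
0 1 0 0 0

Lights still on: 9

Answer: no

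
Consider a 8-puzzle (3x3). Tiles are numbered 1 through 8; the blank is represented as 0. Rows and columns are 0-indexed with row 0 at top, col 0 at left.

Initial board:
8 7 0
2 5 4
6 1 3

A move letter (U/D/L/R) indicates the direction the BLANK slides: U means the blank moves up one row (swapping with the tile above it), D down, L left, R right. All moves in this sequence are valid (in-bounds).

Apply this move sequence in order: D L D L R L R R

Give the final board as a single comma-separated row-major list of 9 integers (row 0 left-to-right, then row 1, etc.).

Answer: 8, 7, 4, 2, 1, 5, 6, 3, 0

Derivation:
After move 1 (D):
8 7 4
2 5 0
6 1 3

After move 2 (L):
8 7 4
2 0 5
6 1 3

After move 3 (D):
8 7 4
2 1 5
6 0 3

After move 4 (L):
8 7 4
2 1 5
0 6 3

After move 5 (R):
8 7 4
2 1 5
6 0 3

After move 6 (L):
8 7 4
2 1 5
0 6 3

After move 7 (R):
8 7 4
2 1 5
6 0 3

After move 8 (R):
8 7 4
2 1 5
6 3 0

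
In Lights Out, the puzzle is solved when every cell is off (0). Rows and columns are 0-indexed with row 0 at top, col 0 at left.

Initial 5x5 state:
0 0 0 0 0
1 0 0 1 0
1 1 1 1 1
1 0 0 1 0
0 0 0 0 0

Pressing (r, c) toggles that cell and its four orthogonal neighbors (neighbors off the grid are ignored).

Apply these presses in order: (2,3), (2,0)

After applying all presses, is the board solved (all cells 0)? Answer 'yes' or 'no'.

Answer: yes

Derivation:
After press 1 at (2,3):
0 0 0 0 0
1 0 0 0 0
1 1 0 0 0
1 0 0 0 0
0 0 0 0 0

After press 2 at (2,0):
0 0 0 0 0
0 0 0 0 0
0 0 0 0 0
0 0 0 0 0
0 0 0 0 0

Lights still on: 0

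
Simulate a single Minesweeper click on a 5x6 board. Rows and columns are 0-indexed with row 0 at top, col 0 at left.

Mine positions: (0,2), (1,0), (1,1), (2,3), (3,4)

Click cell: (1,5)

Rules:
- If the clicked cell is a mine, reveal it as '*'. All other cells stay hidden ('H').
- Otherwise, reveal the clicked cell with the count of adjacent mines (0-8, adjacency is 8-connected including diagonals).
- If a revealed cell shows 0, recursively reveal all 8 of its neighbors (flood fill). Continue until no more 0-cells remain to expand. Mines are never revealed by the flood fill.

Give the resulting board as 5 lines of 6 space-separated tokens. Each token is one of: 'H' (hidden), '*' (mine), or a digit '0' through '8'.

H H H 1 0 0
H H H 2 1 0
H H H H 2 1
H H H H H H
H H H H H H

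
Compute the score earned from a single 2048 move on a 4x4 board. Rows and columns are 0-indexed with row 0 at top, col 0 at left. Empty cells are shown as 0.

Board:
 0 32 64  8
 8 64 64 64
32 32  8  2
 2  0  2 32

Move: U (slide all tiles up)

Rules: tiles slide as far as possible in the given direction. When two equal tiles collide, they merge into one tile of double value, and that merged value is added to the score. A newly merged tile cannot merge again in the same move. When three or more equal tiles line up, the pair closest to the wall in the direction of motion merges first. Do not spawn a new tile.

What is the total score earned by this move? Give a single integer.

Slide up:
col 0: [0, 8, 32, 2] -> [8, 32, 2, 0]  score +0 (running 0)
col 1: [32, 64, 32, 0] -> [32, 64, 32, 0]  score +0 (running 0)
col 2: [64, 64, 8, 2] -> [128, 8, 2, 0]  score +128 (running 128)
col 3: [8, 64, 2, 32] -> [8, 64, 2, 32]  score +0 (running 128)
Board after move:
  8  32 128   8
 32  64   8  64
  2  32   2   2
  0   0   0  32

Answer: 128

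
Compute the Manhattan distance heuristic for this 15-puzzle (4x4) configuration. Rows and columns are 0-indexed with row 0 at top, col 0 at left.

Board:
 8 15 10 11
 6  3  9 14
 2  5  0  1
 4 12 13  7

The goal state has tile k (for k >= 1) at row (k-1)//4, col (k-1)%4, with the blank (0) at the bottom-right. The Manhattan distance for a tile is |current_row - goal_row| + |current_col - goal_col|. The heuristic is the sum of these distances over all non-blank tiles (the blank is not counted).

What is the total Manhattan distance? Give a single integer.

Answer: 48

Derivation:
Tile 8: (0,0)->(1,3) = 4
Tile 15: (0,1)->(3,2) = 4
Tile 10: (0,2)->(2,1) = 3
Tile 11: (0,3)->(2,2) = 3
Tile 6: (1,0)->(1,1) = 1
Tile 3: (1,1)->(0,2) = 2
Tile 9: (1,2)->(2,0) = 3
Tile 14: (1,3)->(3,1) = 4
Tile 2: (2,0)->(0,1) = 3
Tile 5: (2,1)->(1,0) = 2
Tile 1: (2,3)->(0,0) = 5
Tile 4: (3,0)->(0,3) = 6
Tile 12: (3,1)->(2,3) = 3
Tile 13: (3,2)->(3,0) = 2
Tile 7: (3,3)->(1,2) = 3
Sum: 4 + 4 + 3 + 3 + 1 + 2 + 3 + 4 + 3 + 2 + 5 + 6 + 3 + 2 + 3 = 48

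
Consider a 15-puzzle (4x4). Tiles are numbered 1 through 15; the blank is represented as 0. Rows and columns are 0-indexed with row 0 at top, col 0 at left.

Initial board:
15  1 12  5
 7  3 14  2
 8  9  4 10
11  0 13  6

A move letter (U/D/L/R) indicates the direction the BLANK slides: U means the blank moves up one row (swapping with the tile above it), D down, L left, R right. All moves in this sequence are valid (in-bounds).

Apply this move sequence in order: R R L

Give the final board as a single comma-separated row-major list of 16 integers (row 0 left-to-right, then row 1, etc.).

After move 1 (R):
15  1 12  5
 7  3 14  2
 8  9  4 10
11 13  0  6

After move 2 (R):
15  1 12  5
 7  3 14  2
 8  9  4 10
11 13  6  0

After move 3 (L):
15  1 12  5
 7  3 14  2
 8  9  4 10
11 13  0  6

Answer: 15, 1, 12, 5, 7, 3, 14, 2, 8, 9, 4, 10, 11, 13, 0, 6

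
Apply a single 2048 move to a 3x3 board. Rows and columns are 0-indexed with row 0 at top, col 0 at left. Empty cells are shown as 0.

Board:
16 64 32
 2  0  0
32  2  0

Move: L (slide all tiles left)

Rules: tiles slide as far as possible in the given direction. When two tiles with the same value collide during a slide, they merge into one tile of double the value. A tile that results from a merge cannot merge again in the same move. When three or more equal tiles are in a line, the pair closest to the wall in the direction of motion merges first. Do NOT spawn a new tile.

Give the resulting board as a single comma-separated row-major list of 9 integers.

Answer: 16, 64, 32, 2, 0, 0, 32, 2, 0

Derivation:
Slide left:
row 0: [16, 64, 32] -> [16, 64, 32]
row 1: [2, 0, 0] -> [2, 0, 0]
row 2: [32, 2, 0] -> [32, 2, 0]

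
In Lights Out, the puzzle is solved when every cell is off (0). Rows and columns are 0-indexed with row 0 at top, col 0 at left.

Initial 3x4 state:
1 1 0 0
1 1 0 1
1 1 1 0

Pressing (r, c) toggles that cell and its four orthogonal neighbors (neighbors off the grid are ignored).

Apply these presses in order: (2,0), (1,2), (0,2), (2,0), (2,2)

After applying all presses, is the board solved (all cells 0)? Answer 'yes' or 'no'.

Answer: no

Derivation:
After press 1 at (2,0):
1 1 0 0
0 1 0 1
0 0 1 0

After press 2 at (1,2):
1 1 1 0
0 0 1 0
0 0 0 0

After press 3 at (0,2):
1 0 0 1
0 0 0 0
0 0 0 0

After press 4 at (2,0):
1 0 0 1
1 0 0 0
1 1 0 0

After press 5 at (2,2):
1 0 0 1
1 0 1 0
1 0 1 1

Lights still on: 7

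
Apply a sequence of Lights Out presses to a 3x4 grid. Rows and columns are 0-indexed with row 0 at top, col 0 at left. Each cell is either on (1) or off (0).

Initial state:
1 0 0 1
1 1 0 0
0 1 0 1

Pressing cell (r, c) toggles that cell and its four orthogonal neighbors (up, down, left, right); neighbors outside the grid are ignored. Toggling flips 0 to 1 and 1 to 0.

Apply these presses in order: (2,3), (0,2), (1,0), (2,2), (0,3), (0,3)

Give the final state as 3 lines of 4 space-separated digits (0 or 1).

After press 1 at (2,3):
1 0 0 1
1 1 0 1
0 1 1 0

After press 2 at (0,2):
1 1 1 0
1 1 1 1
0 1 1 0

After press 3 at (1,0):
0 1 1 0
0 0 1 1
1 1 1 0

After press 4 at (2,2):
0 1 1 0
0 0 0 1
1 0 0 1

After press 5 at (0,3):
0 1 0 1
0 0 0 0
1 0 0 1

After press 6 at (0,3):
0 1 1 0
0 0 0 1
1 0 0 1

Answer: 0 1 1 0
0 0 0 1
1 0 0 1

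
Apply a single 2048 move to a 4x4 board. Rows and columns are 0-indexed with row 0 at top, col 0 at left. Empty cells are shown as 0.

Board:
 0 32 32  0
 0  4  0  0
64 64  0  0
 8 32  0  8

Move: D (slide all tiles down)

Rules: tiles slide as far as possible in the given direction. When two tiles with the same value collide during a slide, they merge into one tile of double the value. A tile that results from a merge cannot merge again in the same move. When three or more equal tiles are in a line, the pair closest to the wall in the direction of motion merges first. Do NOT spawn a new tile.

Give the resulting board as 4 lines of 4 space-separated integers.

Slide down:
col 0: [0, 0, 64, 8] -> [0, 0, 64, 8]
col 1: [32, 4, 64, 32] -> [32, 4, 64, 32]
col 2: [32, 0, 0, 0] -> [0, 0, 0, 32]
col 3: [0, 0, 0, 8] -> [0, 0, 0, 8]

Answer:  0 32  0  0
 0  4  0  0
64 64  0  0
 8 32 32  8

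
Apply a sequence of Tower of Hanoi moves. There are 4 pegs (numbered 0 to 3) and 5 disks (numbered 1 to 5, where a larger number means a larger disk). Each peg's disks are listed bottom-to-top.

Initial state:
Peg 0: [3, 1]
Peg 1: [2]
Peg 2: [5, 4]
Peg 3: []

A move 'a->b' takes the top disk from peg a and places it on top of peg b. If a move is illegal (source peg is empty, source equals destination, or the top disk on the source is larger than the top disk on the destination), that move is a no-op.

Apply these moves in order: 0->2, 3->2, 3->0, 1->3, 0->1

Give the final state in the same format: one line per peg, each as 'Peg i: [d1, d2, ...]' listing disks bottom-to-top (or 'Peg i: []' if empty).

After move 1 (0->2):
Peg 0: [3]
Peg 1: [2]
Peg 2: [5, 4, 1]
Peg 3: []

After move 2 (3->2):
Peg 0: [3]
Peg 1: [2]
Peg 2: [5, 4, 1]
Peg 3: []

After move 3 (3->0):
Peg 0: [3]
Peg 1: [2]
Peg 2: [5, 4, 1]
Peg 3: []

After move 4 (1->3):
Peg 0: [3]
Peg 1: []
Peg 2: [5, 4, 1]
Peg 3: [2]

After move 5 (0->1):
Peg 0: []
Peg 1: [3]
Peg 2: [5, 4, 1]
Peg 3: [2]

Answer: Peg 0: []
Peg 1: [3]
Peg 2: [5, 4, 1]
Peg 3: [2]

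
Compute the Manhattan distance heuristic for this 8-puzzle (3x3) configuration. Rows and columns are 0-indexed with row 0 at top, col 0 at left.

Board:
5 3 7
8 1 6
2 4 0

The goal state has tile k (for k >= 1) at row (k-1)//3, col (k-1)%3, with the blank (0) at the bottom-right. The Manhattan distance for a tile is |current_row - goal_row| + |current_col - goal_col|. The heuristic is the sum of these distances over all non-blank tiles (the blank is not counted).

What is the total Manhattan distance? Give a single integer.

Tile 5: at (0,0), goal (1,1), distance |0-1|+|0-1| = 2
Tile 3: at (0,1), goal (0,2), distance |0-0|+|1-2| = 1
Tile 7: at (0,2), goal (2,0), distance |0-2|+|2-0| = 4
Tile 8: at (1,0), goal (2,1), distance |1-2|+|0-1| = 2
Tile 1: at (1,1), goal (0,0), distance |1-0|+|1-0| = 2
Tile 6: at (1,2), goal (1,2), distance |1-1|+|2-2| = 0
Tile 2: at (2,0), goal (0,1), distance |2-0|+|0-1| = 3
Tile 4: at (2,1), goal (1,0), distance |2-1|+|1-0| = 2
Sum: 2 + 1 + 4 + 2 + 2 + 0 + 3 + 2 = 16

Answer: 16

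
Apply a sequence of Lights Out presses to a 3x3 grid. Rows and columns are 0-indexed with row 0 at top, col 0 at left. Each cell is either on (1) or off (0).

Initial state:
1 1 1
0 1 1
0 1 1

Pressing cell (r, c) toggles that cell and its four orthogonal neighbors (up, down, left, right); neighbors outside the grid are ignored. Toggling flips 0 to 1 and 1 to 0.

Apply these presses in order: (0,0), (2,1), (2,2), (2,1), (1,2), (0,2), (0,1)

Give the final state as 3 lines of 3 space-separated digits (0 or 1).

After press 1 at (0,0):
0 0 1
1 1 1
0 1 1

After press 2 at (2,1):
0 0 1
1 0 1
1 0 0

After press 3 at (2,2):
0 0 1
1 0 0
1 1 1

After press 4 at (2,1):
0 0 1
1 1 0
0 0 0

After press 5 at (1,2):
0 0 0
1 0 1
0 0 1

After press 6 at (0,2):
0 1 1
1 0 0
0 0 1

After press 7 at (0,1):
1 0 0
1 1 0
0 0 1

Answer: 1 0 0
1 1 0
0 0 1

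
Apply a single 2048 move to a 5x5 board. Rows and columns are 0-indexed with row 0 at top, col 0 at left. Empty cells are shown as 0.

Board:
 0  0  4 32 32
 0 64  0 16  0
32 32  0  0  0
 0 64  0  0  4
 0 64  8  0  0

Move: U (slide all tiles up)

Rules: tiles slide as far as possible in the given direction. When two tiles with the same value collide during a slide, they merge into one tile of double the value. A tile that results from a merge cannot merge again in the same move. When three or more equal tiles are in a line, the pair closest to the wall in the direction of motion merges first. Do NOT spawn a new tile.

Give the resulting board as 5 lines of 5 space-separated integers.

Slide up:
col 0: [0, 0, 32, 0, 0] -> [32, 0, 0, 0, 0]
col 1: [0, 64, 32, 64, 64] -> [64, 32, 128, 0, 0]
col 2: [4, 0, 0, 0, 8] -> [4, 8, 0, 0, 0]
col 3: [32, 16, 0, 0, 0] -> [32, 16, 0, 0, 0]
col 4: [32, 0, 0, 4, 0] -> [32, 4, 0, 0, 0]

Answer:  32  64   4  32  32
  0  32   8  16   4
  0 128   0   0   0
  0   0   0   0   0
  0   0   0   0   0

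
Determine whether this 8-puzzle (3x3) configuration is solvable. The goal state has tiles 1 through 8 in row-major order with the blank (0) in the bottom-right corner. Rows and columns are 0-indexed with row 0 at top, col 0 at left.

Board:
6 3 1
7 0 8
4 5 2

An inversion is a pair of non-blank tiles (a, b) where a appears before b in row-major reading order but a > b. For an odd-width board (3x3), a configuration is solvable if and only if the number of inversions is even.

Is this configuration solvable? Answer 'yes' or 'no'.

Answer: no

Derivation:
Inversions (pairs i<j in row-major order where tile[i] > tile[j] > 0): 15
15 is odd, so the puzzle is not solvable.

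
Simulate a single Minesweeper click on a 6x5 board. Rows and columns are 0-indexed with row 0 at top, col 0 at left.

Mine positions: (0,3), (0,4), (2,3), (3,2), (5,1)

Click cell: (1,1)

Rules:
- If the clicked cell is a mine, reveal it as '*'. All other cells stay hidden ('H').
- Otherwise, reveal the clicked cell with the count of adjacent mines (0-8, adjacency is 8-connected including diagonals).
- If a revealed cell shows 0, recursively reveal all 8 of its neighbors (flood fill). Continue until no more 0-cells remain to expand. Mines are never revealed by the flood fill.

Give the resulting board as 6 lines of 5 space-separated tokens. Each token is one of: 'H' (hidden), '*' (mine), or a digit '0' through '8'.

0 0 1 H H
0 0 2 H H
0 1 2 H H
0 1 H H H
1 2 H H H
H H H H H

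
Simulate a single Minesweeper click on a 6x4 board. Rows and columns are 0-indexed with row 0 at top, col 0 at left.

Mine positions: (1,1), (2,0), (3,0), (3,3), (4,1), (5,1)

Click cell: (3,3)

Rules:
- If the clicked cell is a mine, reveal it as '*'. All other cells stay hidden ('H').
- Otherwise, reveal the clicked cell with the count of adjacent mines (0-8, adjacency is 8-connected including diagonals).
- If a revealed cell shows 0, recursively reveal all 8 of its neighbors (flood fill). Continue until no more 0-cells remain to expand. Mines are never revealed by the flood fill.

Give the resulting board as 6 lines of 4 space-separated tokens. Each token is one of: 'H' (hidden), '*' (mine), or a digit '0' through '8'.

H H H H
H H H H
H H H H
H H H *
H H H H
H H H H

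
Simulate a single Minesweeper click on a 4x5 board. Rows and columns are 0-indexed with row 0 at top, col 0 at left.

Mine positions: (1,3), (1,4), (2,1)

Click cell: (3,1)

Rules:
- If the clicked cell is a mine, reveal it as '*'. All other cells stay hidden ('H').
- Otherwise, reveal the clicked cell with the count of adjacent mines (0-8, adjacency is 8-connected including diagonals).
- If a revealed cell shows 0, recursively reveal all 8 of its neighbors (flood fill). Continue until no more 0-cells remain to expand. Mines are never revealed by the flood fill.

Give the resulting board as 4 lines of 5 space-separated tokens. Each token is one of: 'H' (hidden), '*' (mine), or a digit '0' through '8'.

H H H H H
H H H H H
H H H H H
H 1 H H H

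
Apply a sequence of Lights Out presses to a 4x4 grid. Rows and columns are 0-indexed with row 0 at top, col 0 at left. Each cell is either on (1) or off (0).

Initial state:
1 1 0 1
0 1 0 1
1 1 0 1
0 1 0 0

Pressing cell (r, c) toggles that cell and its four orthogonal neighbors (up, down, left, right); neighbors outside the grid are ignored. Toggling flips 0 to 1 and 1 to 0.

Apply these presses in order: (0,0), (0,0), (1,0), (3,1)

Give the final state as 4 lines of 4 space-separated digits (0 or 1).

Answer: 0 1 0 1
1 0 0 1
0 0 0 1
1 0 1 0

Derivation:
After press 1 at (0,0):
0 0 0 1
1 1 0 1
1 1 0 1
0 1 0 0

After press 2 at (0,0):
1 1 0 1
0 1 0 1
1 1 0 1
0 1 0 0

After press 3 at (1,0):
0 1 0 1
1 0 0 1
0 1 0 1
0 1 0 0

After press 4 at (3,1):
0 1 0 1
1 0 0 1
0 0 0 1
1 0 1 0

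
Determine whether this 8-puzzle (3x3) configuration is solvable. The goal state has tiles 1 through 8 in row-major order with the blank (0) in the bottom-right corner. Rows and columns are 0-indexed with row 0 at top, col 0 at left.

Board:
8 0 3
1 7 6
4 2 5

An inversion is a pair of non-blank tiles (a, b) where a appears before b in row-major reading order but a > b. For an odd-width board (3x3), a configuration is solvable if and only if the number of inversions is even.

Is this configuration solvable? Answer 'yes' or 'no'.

Answer: no

Derivation:
Inversions (pairs i<j in row-major order where tile[i] > tile[j] > 0): 17
17 is odd, so the puzzle is not solvable.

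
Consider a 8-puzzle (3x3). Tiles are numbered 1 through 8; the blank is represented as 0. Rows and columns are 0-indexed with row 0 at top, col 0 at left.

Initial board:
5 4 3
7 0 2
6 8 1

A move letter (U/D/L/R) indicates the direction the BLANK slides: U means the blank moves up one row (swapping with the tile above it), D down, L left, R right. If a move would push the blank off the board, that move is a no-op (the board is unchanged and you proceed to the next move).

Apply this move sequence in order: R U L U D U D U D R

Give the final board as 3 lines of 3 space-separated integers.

After move 1 (R):
5 4 3
7 2 0
6 8 1

After move 2 (U):
5 4 0
7 2 3
6 8 1

After move 3 (L):
5 0 4
7 2 3
6 8 1

After move 4 (U):
5 0 4
7 2 3
6 8 1

After move 5 (D):
5 2 4
7 0 3
6 8 1

After move 6 (U):
5 0 4
7 2 3
6 8 1

After move 7 (D):
5 2 4
7 0 3
6 8 1

After move 8 (U):
5 0 4
7 2 3
6 8 1

After move 9 (D):
5 2 4
7 0 3
6 8 1

After move 10 (R):
5 2 4
7 3 0
6 8 1

Answer: 5 2 4
7 3 0
6 8 1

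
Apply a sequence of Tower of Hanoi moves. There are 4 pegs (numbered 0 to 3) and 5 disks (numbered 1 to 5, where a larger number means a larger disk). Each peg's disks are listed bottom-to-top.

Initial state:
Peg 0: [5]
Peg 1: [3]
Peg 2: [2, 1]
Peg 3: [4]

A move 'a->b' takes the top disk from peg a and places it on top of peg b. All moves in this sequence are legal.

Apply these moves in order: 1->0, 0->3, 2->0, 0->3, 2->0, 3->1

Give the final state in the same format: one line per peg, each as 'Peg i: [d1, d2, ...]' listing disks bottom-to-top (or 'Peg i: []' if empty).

Answer: Peg 0: [5, 2]
Peg 1: [1]
Peg 2: []
Peg 3: [4, 3]

Derivation:
After move 1 (1->0):
Peg 0: [5, 3]
Peg 1: []
Peg 2: [2, 1]
Peg 3: [4]

After move 2 (0->3):
Peg 0: [5]
Peg 1: []
Peg 2: [2, 1]
Peg 3: [4, 3]

After move 3 (2->0):
Peg 0: [5, 1]
Peg 1: []
Peg 2: [2]
Peg 3: [4, 3]

After move 4 (0->3):
Peg 0: [5]
Peg 1: []
Peg 2: [2]
Peg 3: [4, 3, 1]

After move 5 (2->0):
Peg 0: [5, 2]
Peg 1: []
Peg 2: []
Peg 3: [4, 3, 1]

After move 6 (3->1):
Peg 0: [5, 2]
Peg 1: [1]
Peg 2: []
Peg 3: [4, 3]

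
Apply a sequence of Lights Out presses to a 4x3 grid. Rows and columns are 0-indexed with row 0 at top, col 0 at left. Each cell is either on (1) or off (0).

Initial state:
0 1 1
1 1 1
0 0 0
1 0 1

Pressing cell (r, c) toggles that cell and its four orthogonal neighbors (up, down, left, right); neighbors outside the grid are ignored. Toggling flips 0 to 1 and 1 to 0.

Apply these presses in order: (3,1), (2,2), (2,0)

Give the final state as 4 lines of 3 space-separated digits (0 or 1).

After press 1 at (3,1):
0 1 1
1 1 1
0 1 0
0 1 0

After press 2 at (2,2):
0 1 1
1 1 0
0 0 1
0 1 1

After press 3 at (2,0):
0 1 1
0 1 0
1 1 1
1 1 1

Answer: 0 1 1
0 1 0
1 1 1
1 1 1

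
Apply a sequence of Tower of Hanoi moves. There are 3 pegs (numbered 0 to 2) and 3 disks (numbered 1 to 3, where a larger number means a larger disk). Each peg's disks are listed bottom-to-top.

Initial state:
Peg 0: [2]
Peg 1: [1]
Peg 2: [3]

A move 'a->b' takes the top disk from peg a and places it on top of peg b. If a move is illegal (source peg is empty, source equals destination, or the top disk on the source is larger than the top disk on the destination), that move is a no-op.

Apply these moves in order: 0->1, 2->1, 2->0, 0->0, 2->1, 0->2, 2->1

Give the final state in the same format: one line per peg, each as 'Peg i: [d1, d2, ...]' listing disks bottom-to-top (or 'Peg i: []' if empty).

Answer: Peg 0: []
Peg 1: [1]
Peg 2: [3, 2]

Derivation:
After move 1 (0->1):
Peg 0: [2]
Peg 1: [1]
Peg 2: [3]

After move 2 (2->1):
Peg 0: [2]
Peg 1: [1]
Peg 2: [3]

After move 3 (2->0):
Peg 0: [2]
Peg 1: [1]
Peg 2: [3]

After move 4 (0->0):
Peg 0: [2]
Peg 1: [1]
Peg 2: [3]

After move 5 (2->1):
Peg 0: [2]
Peg 1: [1]
Peg 2: [3]

After move 6 (0->2):
Peg 0: []
Peg 1: [1]
Peg 2: [3, 2]

After move 7 (2->1):
Peg 0: []
Peg 1: [1]
Peg 2: [3, 2]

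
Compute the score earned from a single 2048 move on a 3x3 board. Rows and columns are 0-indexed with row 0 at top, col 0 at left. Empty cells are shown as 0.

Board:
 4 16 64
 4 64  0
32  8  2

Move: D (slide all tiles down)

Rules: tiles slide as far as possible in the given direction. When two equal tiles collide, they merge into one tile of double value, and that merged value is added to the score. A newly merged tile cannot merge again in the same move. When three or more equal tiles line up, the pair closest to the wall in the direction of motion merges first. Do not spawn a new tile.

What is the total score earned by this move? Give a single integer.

Answer: 8

Derivation:
Slide down:
col 0: [4, 4, 32] -> [0, 8, 32]  score +8 (running 8)
col 1: [16, 64, 8] -> [16, 64, 8]  score +0 (running 8)
col 2: [64, 0, 2] -> [0, 64, 2]  score +0 (running 8)
Board after move:
 0 16  0
 8 64 64
32  8  2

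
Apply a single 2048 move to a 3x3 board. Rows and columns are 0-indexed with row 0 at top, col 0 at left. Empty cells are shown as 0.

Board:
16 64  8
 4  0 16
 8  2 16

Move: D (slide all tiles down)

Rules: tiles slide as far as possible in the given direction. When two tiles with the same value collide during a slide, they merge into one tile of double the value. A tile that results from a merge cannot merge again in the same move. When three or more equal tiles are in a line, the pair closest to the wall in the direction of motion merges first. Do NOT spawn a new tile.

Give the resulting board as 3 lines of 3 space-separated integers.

Slide down:
col 0: [16, 4, 8] -> [16, 4, 8]
col 1: [64, 0, 2] -> [0, 64, 2]
col 2: [8, 16, 16] -> [0, 8, 32]

Answer: 16  0  0
 4 64  8
 8  2 32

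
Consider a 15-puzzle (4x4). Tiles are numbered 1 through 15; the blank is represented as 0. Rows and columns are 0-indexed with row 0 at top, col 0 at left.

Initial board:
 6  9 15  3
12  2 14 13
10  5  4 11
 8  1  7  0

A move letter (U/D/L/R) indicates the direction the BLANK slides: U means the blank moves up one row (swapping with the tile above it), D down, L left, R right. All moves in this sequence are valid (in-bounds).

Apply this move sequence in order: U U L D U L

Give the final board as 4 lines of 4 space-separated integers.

After move 1 (U):
 6  9 15  3
12  2 14 13
10  5  4  0
 8  1  7 11

After move 2 (U):
 6  9 15  3
12  2 14  0
10  5  4 13
 8  1  7 11

After move 3 (L):
 6  9 15  3
12  2  0 14
10  5  4 13
 8  1  7 11

After move 4 (D):
 6  9 15  3
12  2  4 14
10  5  0 13
 8  1  7 11

After move 5 (U):
 6  9 15  3
12  2  0 14
10  5  4 13
 8  1  7 11

After move 6 (L):
 6  9 15  3
12  0  2 14
10  5  4 13
 8  1  7 11

Answer:  6  9 15  3
12  0  2 14
10  5  4 13
 8  1  7 11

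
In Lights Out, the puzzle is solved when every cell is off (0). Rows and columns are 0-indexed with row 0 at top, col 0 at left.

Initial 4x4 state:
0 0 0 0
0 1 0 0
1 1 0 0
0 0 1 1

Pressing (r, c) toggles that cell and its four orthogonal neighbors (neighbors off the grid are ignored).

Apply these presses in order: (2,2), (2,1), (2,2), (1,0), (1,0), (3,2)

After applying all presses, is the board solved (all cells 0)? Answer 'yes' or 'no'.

After press 1 at (2,2):
0 0 0 0
0 1 1 0
1 0 1 1
0 0 0 1

After press 2 at (2,1):
0 0 0 0
0 0 1 0
0 1 0 1
0 1 0 1

After press 3 at (2,2):
0 0 0 0
0 0 0 0
0 0 1 0
0 1 1 1

After press 4 at (1,0):
1 0 0 0
1 1 0 0
1 0 1 0
0 1 1 1

After press 5 at (1,0):
0 0 0 0
0 0 0 0
0 0 1 0
0 1 1 1

After press 6 at (3,2):
0 0 0 0
0 0 0 0
0 0 0 0
0 0 0 0

Lights still on: 0

Answer: yes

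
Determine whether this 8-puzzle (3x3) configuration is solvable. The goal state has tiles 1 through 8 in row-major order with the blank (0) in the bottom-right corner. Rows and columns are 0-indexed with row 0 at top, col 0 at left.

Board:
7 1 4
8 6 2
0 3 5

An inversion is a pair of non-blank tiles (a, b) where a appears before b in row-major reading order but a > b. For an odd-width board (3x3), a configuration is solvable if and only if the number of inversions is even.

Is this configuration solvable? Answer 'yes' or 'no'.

Inversions (pairs i<j in row-major order where tile[i] > tile[j] > 0): 15
15 is odd, so the puzzle is not solvable.

Answer: no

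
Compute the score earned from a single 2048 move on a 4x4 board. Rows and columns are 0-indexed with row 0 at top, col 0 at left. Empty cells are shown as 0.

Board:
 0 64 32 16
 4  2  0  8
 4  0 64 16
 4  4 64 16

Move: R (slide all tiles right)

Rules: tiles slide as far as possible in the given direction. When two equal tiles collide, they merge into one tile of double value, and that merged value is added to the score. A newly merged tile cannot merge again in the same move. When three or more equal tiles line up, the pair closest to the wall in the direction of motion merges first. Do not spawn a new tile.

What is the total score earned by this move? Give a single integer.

Slide right:
row 0: [0, 64, 32, 16] -> [0, 64, 32, 16]  score +0 (running 0)
row 1: [4, 2, 0, 8] -> [0, 4, 2, 8]  score +0 (running 0)
row 2: [4, 0, 64, 16] -> [0, 4, 64, 16]  score +0 (running 0)
row 3: [4, 4, 64, 16] -> [0, 8, 64, 16]  score +8 (running 8)
Board after move:
 0 64 32 16
 0  4  2  8
 0  4 64 16
 0  8 64 16

Answer: 8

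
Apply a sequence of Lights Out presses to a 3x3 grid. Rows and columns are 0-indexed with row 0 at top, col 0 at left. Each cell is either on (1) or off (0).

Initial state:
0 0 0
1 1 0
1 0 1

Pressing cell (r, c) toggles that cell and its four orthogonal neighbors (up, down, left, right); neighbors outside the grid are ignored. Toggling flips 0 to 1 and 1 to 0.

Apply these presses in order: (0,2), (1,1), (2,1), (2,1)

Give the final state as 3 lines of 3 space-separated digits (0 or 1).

Answer: 0 0 1
0 0 0
1 1 1

Derivation:
After press 1 at (0,2):
0 1 1
1 1 1
1 0 1

After press 2 at (1,1):
0 0 1
0 0 0
1 1 1

After press 3 at (2,1):
0 0 1
0 1 0
0 0 0

After press 4 at (2,1):
0 0 1
0 0 0
1 1 1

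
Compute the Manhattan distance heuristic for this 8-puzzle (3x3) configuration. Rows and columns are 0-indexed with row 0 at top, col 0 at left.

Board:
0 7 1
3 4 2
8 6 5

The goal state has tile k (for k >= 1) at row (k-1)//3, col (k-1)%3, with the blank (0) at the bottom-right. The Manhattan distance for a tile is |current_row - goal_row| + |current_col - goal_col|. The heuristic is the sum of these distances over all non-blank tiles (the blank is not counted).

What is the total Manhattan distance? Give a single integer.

Answer: 16

Derivation:
Tile 7: (0,1)->(2,0) = 3
Tile 1: (0,2)->(0,0) = 2
Tile 3: (1,0)->(0,2) = 3
Tile 4: (1,1)->(1,0) = 1
Tile 2: (1,2)->(0,1) = 2
Tile 8: (2,0)->(2,1) = 1
Tile 6: (2,1)->(1,2) = 2
Tile 5: (2,2)->(1,1) = 2
Sum: 3 + 2 + 3 + 1 + 2 + 1 + 2 + 2 = 16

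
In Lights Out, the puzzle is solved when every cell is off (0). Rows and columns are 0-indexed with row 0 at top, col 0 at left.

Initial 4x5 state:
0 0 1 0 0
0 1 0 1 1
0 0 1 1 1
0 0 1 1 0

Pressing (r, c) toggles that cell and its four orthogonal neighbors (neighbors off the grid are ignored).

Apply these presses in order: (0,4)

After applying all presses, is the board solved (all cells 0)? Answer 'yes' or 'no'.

After press 1 at (0,4):
0 0 1 1 1
0 1 0 1 0
0 0 1 1 1
0 0 1 1 0

Lights still on: 10

Answer: no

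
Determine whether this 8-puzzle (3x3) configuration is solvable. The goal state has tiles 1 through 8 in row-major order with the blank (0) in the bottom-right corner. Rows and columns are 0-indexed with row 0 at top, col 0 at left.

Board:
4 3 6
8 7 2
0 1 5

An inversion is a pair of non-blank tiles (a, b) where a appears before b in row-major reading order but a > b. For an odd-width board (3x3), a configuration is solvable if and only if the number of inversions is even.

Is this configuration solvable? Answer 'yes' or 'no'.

Inversions (pairs i<j in row-major order where tile[i] > tile[j] > 0): 16
16 is even, so the puzzle is solvable.

Answer: yes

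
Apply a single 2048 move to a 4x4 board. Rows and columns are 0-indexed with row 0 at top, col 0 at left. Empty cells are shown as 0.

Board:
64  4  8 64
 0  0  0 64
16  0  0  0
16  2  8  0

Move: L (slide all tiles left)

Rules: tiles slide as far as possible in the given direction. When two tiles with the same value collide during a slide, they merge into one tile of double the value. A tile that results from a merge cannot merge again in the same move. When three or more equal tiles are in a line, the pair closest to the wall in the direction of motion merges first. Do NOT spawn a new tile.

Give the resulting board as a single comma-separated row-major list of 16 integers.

Answer: 64, 4, 8, 64, 64, 0, 0, 0, 16, 0, 0, 0, 16, 2, 8, 0

Derivation:
Slide left:
row 0: [64, 4, 8, 64] -> [64, 4, 8, 64]
row 1: [0, 0, 0, 64] -> [64, 0, 0, 0]
row 2: [16, 0, 0, 0] -> [16, 0, 0, 0]
row 3: [16, 2, 8, 0] -> [16, 2, 8, 0]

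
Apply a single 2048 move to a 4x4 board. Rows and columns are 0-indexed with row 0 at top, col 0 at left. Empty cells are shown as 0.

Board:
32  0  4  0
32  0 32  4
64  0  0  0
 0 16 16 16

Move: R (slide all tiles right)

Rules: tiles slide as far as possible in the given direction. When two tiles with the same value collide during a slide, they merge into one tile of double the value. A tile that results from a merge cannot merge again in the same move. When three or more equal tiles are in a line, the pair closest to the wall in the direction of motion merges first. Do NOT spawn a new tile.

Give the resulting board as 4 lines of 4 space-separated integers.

Slide right:
row 0: [32, 0, 4, 0] -> [0, 0, 32, 4]
row 1: [32, 0, 32, 4] -> [0, 0, 64, 4]
row 2: [64, 0, 0, 0] -> [0, 0, 0, 64]
row 3: [0, 16, 16, 16] -> [0, 0, 16, 32]

Answer:  0  0 32  4
 0  0 64  4
 0  0  0 64
 0  0 16 32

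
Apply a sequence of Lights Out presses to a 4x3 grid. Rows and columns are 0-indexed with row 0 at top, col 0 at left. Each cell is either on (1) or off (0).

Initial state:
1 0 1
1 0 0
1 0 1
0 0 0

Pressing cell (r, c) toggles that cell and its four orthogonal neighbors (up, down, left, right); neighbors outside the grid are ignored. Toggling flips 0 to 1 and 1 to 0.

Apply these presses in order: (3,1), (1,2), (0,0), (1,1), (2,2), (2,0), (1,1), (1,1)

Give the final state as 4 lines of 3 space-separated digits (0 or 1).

Answer: 0 0 0
0 0 1
0 0 1
0 1 0

Derivation:
After press 1 at (3,1):
1 0 1
1 0 0
1 1 1
1 1 1

After press 2 at (1,2):
1 0 0
1 1 1
1 1 0
1 1 1

After press 3 at (0,0):
0 1 0
0 1 1
1 1 0
1 1 1

After press 4 at (1,1):
0 0 0
1 0 0
1 0 0
1 1 1

After press 5 at (2,2):
0 0 0
1 0 1
1 1 1
1 1 0

After press 6 at (2,0):
0 0 0
0 0 1
0 0 1
0 1 0

After press 7 at (1,1):
0 1 0
1 1 0
0 1 1
0 1 0

After press 8 at (1,1):
0 0 0
0 0 1
0 0 1
0 1 0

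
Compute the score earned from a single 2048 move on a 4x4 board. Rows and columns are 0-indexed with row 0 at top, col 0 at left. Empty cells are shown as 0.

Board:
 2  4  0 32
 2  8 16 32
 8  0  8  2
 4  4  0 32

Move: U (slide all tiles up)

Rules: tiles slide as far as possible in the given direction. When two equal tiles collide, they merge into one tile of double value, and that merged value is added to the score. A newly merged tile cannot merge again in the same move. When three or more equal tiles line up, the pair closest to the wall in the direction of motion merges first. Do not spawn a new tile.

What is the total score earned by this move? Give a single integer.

Slide up:
col 0: [2, 2, 8, 4] -> [4, 8, 4, 0]  score +4 (running 4)
col 1: [4, 8, 0, 4] -> [4, 8, 4, 0]  score +0 (running 4)
col 2: [0, 16, 8, 0] -> [16, 8, 0, 0]  score +0 (running 4)
col 3: [32, 32, 2, 32] -> [64, 2, 32, 0]  score +64 (running 68)
Board after move:
 4  4 16 64
 8  8  8  2
 4  4  0 32
 0  0  0  0

Answer: 68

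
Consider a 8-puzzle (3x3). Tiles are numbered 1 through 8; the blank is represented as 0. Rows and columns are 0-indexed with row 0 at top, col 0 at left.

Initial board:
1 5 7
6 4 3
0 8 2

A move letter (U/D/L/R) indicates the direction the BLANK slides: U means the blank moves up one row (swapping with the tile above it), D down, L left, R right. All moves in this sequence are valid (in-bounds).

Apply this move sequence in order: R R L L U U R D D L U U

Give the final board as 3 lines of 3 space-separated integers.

Answer: 0 4 7
5 8 3
1 6 2

Derivation:
After move 1 (R):
1 5 7
6 4 3
8 0 2

After move 2 (R):
1 5 7
6 4 3
8 2 0

After move 3 (L):
1 5 7
6 4 3
8 0 2

After move 4 (L):
1 5 7
6 4 3
0 8 2

After move 5 (U):
1 5 7
0 4 3
6 8 2

After move 6 (U):
0 5 7
1 4 3
6 8 2

After move 7 (R):
5 0 7
1 4 3
6 8 2

After move 8 (D):
5 4 7
1 0 3
6 8 2

After move 9 (D):
5 4 7
1 8 3
6 0 2

After move 10 (L):
5 4 7
1 8 3
0 6 2

After move 11 (U):
5 4 7
0 8 3
1 6 2

After move 12 (U):
0 4 7
5 8 3
1 6 2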